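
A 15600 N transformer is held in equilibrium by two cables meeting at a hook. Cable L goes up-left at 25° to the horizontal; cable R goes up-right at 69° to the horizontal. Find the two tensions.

ΣF_x = 0: −T_L·cos25° + T_R·cos69° = 0 → T_R = 2.52899·T_L.
ΣF_y = 0: T_L·sin25° + T_R·sin69° = 15600.
Substitute: T_L·(0.422618 + 2.52899·0.93358) = 15600 → T_L = 5604.19 ≈ 5604 N.
Then T_R = 2.52899 × 5604.19 = 14170 N.

T_L = 5604 N, T_R = 14170 N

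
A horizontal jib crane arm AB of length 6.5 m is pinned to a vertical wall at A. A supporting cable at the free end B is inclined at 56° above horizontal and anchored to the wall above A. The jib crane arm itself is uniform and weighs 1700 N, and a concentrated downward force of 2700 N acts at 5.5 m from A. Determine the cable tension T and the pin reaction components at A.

T = 3781 N, A_x = 2114 N, A_y = 1265 N

ΣM about A: T·sin56°·6.5 − 1700·3.25 − 2700·5.5 = 0 → T = 20375/(6.5·0.829038) = 3781.03 ≈ 3781 N.
ΣF_x = 0: A_x − T·cos56° = 0 → A_x = 3781.03 × 0.559193 = 2114 N.
ΣF_y = 0: A_y + T·sin56° − 1700 − 2700 = 0 → A_y = 4400 − 3781.03 × 0.829038 = 1265 N.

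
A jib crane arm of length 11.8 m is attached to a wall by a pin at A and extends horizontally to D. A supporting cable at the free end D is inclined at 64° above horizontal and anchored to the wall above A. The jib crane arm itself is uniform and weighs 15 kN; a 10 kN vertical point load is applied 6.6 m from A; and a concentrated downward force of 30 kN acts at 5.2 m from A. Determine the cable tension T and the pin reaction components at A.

ΣM about A: T·sin64°·11.8 − 15·5.9 − 10·6.6 − 30·5.2 = 0 → T = 310.5/(11.8·0.898794) = 29.2765 ≈ 29.28 kN.
ΣF_x = 0: A_x − T·cos64° = 0 → A_x = 29.2765 × 0.438371 = 12.83 kN.
ΣF_y = 0: A_y + T·sin64° − 15 − 10 − 30 = 0 → A_y = 55 − 29.2765 × 0.898794 = 28.69 kN.

T = 29.28 kN, A_x = 12.83 kN, A_y = 28.69 kN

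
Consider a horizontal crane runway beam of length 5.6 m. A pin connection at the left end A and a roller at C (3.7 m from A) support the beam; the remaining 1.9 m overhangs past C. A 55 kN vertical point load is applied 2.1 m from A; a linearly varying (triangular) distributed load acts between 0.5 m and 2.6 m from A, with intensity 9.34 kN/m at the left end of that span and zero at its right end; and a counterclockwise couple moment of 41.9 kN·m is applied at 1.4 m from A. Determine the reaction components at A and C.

A_x = 0, A_y = 41.73 kN, C_y = 23.07 kN

Resultant of the triangular load: ½ × 9.34 × 2.1 = 9.807 kN, acting at 1.2 m from A (one-third of the span from the peak).
Taking moments about A: C_y·3.7 − 55·2.1 − (½·9.34·2.1)·1.2 + 41.9 = 0 → C_y = 85.3684/3.7 = 23.0725 ≈ 23.07 kN.
ΣF_y = 0: A_y + 23.0725 − 55 − ½·9.34·2.1 = 0 → A_y = 41.73 kN.
ΣF_x = 0: no horizontal applied forces, so A_x = 0.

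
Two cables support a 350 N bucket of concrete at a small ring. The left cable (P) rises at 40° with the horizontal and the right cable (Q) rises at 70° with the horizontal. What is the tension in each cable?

T_P = 127.4 N, T_Q = 285.3 N

ΣF_x = 0: −T_P·cos40° + T_Q·cos70° = 0 → T_Q = 2.23976·T_P.
ΣF_y = 0: T_P·sin40° + T_Q·sin70° = 350.
Substitute: T_P·(0.642788 + 2.23976·0.939693) = 350 → T_P = 127.39 ≈ 127.4 N.
Then T_Q = 2.23976 × 127.39 = 285.3 N.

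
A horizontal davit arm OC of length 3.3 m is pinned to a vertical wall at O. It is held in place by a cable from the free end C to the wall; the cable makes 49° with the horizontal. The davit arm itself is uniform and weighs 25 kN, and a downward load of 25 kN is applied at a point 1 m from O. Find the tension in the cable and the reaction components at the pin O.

ΣM about O: T·sin49°·3.3 − 25·1.65 − 25·1 = 0 → T = 66.25/(3.3·0.75471) = 26.6006 ≈ 26.60 kN.
ΣF_x = 0: O_x − T·cos49° = 0 → O_x = 26.6006 × 0.656059 = 17.45 kN.
ΣF_y = 0: O_y + T·sin49° − 25 − 25 = 0 → O_y = 50 − 26.6006 × 0.75471 = 29.92 kN.

T = 26.60 kN, O_x = 17.45 kN, O_y = 29.92 kN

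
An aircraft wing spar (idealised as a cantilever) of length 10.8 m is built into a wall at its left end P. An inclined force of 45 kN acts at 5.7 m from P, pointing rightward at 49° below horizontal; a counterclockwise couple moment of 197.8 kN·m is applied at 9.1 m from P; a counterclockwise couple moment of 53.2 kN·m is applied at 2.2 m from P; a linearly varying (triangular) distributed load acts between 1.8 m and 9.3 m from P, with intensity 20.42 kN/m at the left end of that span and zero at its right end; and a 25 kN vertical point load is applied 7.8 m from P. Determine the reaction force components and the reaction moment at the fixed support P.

P_x = -29.52 kN, P_y = 135.5 kN, M_P = 466.9 kN·m

Resultant of the triangular load: ½ × 20.42 × 7.5 = 76.575 kN, acting at 4.3 m from P (one-third of the span from the peak).
ΣF_x = 0: P_x + 45·cos49° = 0 → P_x = -29.52 kN.
ΣF_y = 0: P_y − 45·sin49° − ½·20.42·7.5 − 25 = 0 → P_y = 135.5 kN.
ΣM about P: M_P − 45·sin49°·5.7 + 197.8 + 53.2 − (½·20.42·7.5)·4.3 − 25·7.8 = 0 → M_P = 466.9 kN·m.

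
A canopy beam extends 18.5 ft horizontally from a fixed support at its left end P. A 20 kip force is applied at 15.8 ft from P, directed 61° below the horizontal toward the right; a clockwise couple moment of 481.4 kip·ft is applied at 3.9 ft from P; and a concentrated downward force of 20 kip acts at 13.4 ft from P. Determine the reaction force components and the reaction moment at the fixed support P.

ΣF_x = 0: P_x + 20·cos61° = 0 → P_x = -9.696 kip.
ΣF_y = 0: P_y − 20·sin61° − 20 = 0 → P_y = 37.49 kip.
ΣM about P: M_P − 20·sin61°·15.8 − 481.4 − 20·13.4 = 0 → M_P = 1026 kip·ft.

P_x = -9.696 kip, P_y = 37.49 kip, M_P = 1026 kip·ft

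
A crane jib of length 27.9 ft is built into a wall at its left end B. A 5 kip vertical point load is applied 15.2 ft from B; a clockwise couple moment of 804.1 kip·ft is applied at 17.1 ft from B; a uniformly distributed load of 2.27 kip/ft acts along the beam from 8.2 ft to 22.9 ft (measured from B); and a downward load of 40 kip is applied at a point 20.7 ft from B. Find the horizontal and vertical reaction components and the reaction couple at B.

Resultant of the distributed load: 2.27 × 14.7 = 33.369 kip at 15.55 ft from B.
ΣF_x = 0: B_x = 0.
ΣF_y = 0: B_y − 5 − 2.27·14.7 − 40 = 0 → B_y = 78.37 kip.
ΣM about B: M_B − 5·15.2 − 804.1 − (2.27·14.7)·15.55 − 40·20.7 = 0 → M_B = 2227 kip·ft.

B_x = 0, B_y = 78.37 kip, M_B = 2227 kip·ft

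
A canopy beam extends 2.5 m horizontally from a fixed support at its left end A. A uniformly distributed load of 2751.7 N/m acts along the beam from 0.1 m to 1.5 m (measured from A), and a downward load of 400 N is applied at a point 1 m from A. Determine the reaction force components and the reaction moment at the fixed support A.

Resultant of the distributed load: 2751.7 × 1.4 = 3852.38 N at 0.8 m from A.
ΣF_x = 0: A_x = 0.
ΣF_y = 0: A_y − 2751.7·1.4 − 400 = 0 → A_y = 4252 N.
ΣM about A: M_A − (2751.7·1.4)·0.8 − 400·1 = 0 → M_A = 3482 N·m.

A_x = 0, A_y = 4252 N, M_A = 3482 N·m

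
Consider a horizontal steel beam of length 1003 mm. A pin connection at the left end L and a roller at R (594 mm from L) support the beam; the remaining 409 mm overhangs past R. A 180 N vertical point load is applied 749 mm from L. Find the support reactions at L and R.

Moments about L: R_y·594 − 180·749 = 0 → R_y = 134820/594 = 226.97 ≈ 227.0 N.
ΣF_y = 0: L_y + 226.97 − 180 = 0 → L_y = -46.97 N.
ΣF_x = 0: no horizontal applied forces, so L_x = 0.

L_x = 0, L_y = -46.97 N, R_y = 227.0 N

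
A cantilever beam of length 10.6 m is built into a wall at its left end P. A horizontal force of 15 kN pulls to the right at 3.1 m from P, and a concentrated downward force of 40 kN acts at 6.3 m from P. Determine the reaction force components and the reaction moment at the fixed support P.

ΣF_x = 0: P_x + 15 = 0 → P_x = -15.00 kN.
ΣF_y = 0: P_y − 40 = 0 → P_y = 40.00 kN.
ΣM about P: M_P − 40·6.3 = 0 → M_P = 252.0 kN·m.

P_x = -15.00 kN, P_y = 40.00 kN, M_P = 252.0 kN·m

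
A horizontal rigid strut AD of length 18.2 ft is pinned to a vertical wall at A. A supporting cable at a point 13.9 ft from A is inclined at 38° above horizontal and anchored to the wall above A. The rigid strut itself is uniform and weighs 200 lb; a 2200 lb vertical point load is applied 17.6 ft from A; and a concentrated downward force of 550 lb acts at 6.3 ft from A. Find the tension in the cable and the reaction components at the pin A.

T = 5142 lb, A_x = 4052 lb, A_y = -215.8 lb

ΣM about A: T·sin38°·13.9 − 200·9.1 − 2200·17.6 − 550·6.3 = 0 → T = 44005/(13.9·0.615661) = 5142.16 ≈ 5142 lb.
ΣF_x = 0: A_x − T·cos38° = 0 → A_x = 5142.16 × 0.788011 = 4052 lb.
ΣF_y = 0: A_y + T·sin38° − 200 − 2200 − 550 = 0 → A_y = 2950 − 5142.16 × 0.615661 = -215.8 lb.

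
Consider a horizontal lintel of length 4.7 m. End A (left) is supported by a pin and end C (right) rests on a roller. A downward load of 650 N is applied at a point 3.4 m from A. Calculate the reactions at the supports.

Taking moments about A: C_y·4.7 − 650·3.4 = 0 → C_y = 2210/4.7 = 470.213 ≈ 470.2 N.
ΣF_y = 0: A_y + 470.213 − 650 = 0 → A_y = 179.8 N.
ΣF_x = 0: no horizontal applied forces, so A_x = 0.

A_x = 0, A_y = 179.8 N, C_y = 470.2 N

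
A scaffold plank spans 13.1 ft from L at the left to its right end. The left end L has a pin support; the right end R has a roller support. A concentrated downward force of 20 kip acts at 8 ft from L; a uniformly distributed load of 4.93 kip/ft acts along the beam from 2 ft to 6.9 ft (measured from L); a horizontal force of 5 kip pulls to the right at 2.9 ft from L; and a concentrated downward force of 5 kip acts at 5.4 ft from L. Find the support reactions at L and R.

L_x = -5.000 kip, L_y = 26.68 kip, R_y = 22.48 kip

Resultant of the distributed load: 4.93 × 4.9 = 24.157 kip at 4.45 ft from L.
Taking moments about L: R_y·13.1 − 20·8 − (4.93·4.9)·4.45 − 5·5.4 = 0 → R_y = 294.49865/13.1 = 22.4808 ≈ 22.48 kip.
ΣF_y = 0: L_y + 22.4808 − 20 − 4.93·4.9 − 5 = 0 → L_y = 26.68 kip.
ΣF_x = 0: L_x + 5 = 0 → L_x = -5.000 kip.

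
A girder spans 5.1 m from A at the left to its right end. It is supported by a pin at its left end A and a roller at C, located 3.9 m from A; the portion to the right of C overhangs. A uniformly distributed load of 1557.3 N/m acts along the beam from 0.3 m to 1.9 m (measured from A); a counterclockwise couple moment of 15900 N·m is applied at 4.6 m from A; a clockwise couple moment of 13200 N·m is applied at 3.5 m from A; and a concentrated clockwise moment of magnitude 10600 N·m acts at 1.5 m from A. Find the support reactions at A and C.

Resultant of the distributed load: 1557.3 × 1.6 = 2491.68 N at 1.1 m from A.
ΣM about A: C_y·3.9 − (1557.3·1.6)·1.1 + 15900 − 13200 − 10600 = 0 → C_y = 10640.848/3.9 = 2728.42 ≈ 2728 N.
ΣF_y = 0: A_y + 2728.42 − 1557.3·1.6 = 0 → A_y = -236.7 N.
ΣF_x = 0: no horizontal applied forces, so A_x = 0.

A_x = 0, A_y = -236.7 N, C_y = 2728 N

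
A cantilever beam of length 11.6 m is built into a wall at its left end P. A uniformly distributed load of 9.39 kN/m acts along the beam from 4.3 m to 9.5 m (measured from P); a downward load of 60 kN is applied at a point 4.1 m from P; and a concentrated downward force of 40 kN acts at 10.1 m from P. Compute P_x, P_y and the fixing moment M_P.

Resultant of the distributed load: 9.39 × 5.2 = 48.828 kN at 6.9 m from P.
ΣF_x = 0: P_x = 0.
ΣF_y = 0: P_y − 9.39·5.2 − 60 − 40 = 0 → P_y = 148.8 kN.
ΣM about P: M_P − (9.39·5.2)·6.9 − 60·4.1 − 40·10.1 = 0 → M_P = 986.9 kN·m.

P_x = 0, P_y = 148.8 kN, M_P = 986.9 kN·m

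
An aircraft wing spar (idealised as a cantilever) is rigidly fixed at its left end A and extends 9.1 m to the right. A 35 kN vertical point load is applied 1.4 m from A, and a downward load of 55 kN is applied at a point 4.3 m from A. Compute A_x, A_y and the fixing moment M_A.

ΣF_x = 0: A_x = 0.
ΣF_y = 0: A_y − 35 − 55 = 0 → A_y = 90.00 kN.
ΣM about A: M_A − 35·1.4 − 55·4.3 = 0 → M_A = 285.5 kN·m.

A_x = 0, A_y = 90.00 kN, M_A = 285.5 kN·m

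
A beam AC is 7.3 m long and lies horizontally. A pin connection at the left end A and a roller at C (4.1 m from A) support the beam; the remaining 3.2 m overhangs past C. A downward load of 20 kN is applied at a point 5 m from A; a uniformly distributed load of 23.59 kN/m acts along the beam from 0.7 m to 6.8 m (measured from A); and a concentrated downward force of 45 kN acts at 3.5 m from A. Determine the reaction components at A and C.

A_x = 0, A_y = 14.48 kN, C_y = 194.4 kN

Resultant of the distributed load: 23.59 × 6.1 = 143.899 kN at 3.75 m from A.
Taking moments about A: C_y·4.1 − 20·5 − (23.59·6.1)·3.75 − 45·3.5 = 0 → C_y = 797.12125/4.1 = 194.42 ≈ 194.4 kN.
ΣF_y = 0: A_y + 194.42 − 20 − 23.59·6.1 − 45 = 0 → A_y = 14.48 kN.
ΣF_x = 0: no horizontal applied forces, so A_x = 0.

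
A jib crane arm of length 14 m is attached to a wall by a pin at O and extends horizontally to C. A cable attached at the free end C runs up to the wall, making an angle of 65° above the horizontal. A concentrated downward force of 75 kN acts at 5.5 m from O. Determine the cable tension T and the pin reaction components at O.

ΣM about O: T·sin65°·14 − 75·5.5 = 0 → T = 412.5/(14·0.906308) = 32.5102 ≈ 32.51 kN.
ΣF_x = 0: O_x − T·cos65° = 0 → O_x = 32.5102 × 0.422618 = 13.74 kN.
ΣF_y = 0: O_y + T·sin65° − 75 = 0 → O_y = 75 − 32.5102 × 0.906308 = 45.54 kN.

T = 32.51 kN, O_x = 13.74 kN, O_y = 45.54 kN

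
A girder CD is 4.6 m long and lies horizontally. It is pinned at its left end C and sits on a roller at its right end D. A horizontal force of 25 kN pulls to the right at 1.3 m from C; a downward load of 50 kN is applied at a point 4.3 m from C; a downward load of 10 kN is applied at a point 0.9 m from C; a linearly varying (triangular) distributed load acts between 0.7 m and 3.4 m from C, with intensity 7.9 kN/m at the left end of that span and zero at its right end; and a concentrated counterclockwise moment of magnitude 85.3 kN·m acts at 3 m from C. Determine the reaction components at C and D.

Resultant of the triangular load: ½ × 7.9 × 2.7 = 10.665 kN, acting at 1.6 m from C (one-third of the span from the peak).
Taking moments about C: D_y·4.6 − 50·4.3 − 10·0.9 − (½·7.9·2.7)·1.6 + 85.3 = 0 → D_y = 155.764/4.6 = 33.8617 ≈ 33.86 kN.
ΣF_y = 0: C_y + 33.8617 − 50 − 10 − ½·7.9·2.7 = 0 → C_y = 36.80 kN.
ΣF_x = 0: C_x + 25 = 0 → C_x = -25.00 kN.

C_x = -25.00 kN, C_y = 36.80 kN, D_y = 33.86 kN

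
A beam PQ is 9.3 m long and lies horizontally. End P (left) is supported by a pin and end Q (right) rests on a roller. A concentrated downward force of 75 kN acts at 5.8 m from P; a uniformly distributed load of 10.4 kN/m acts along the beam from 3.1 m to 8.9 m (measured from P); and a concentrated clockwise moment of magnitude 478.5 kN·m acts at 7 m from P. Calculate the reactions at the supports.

P_x = 0, P_y = -1.822 kN, Q_y = 137.1 kN

Resultant of the distributed load: 10.4 × 5.8 = 60.32 kN at 6 m from P.
ΣM about P: Q_y·9.3 − 75·5.8 − (10.4·5.8)·6 − 478.5 = 0 → Q_y = 1275.42/9.3 = 137.142 ≈ 137.1 kN.
ΣF_y = 0: P_y + 137.142 − 75 − 10.4·5.8 = 0 → P_y = -1.822 kN.
ΣF_x = 0: no horizontal applied forces, so P_x = 0.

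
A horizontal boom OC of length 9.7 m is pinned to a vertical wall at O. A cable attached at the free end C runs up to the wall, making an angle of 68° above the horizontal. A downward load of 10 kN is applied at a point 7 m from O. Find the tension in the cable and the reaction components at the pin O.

ΣM about O: T·sin68°·9.7 − 10·7 = 0 → T = 70/(9.7·0.927184) = 7.78324 ≈ 7.783 kN.
ΣF_x = 0: O_x − T·cos68° = 0 → O_x = 7.78324 × 0.374607 = 2.916 kN.
ΣF_y = 0: O_y + T·sin68° − 10 = 0 → O_y = 10 − 7.78324 × 0.927184 = 2.784 kN.

T = 7.783 kN, O_x = 2.916 kN, O_y = 2.784 kN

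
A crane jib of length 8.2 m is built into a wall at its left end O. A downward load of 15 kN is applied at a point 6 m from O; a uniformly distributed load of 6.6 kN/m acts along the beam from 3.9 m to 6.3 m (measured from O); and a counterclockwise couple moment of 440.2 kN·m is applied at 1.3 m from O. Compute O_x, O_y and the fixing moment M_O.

O_x = 0, O_y = 30.84 kN, M_O = -269.4 kN·m

Resultant of the distributed load: 6.6 × 2.4 = 15.84 kN at 5.1 m from O.
ΣF_x = 0: O_x = 0.
ΣF_y = 0: O_y − 15 − 6.6·2.4 = 0 → O_y = 30.84 kN.
ΣM about O: M_O − 15·6 − (6.6·2.4)·5.1 + 440.2 = 0 → M_O = -269.4 kN·m.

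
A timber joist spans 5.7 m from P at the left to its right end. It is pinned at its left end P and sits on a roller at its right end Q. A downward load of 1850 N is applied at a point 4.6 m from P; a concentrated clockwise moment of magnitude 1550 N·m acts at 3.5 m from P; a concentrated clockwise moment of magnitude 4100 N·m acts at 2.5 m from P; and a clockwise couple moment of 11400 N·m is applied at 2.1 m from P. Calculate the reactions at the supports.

Moments about P: Q_y·5.7 − 1850·4.6 − 1550 − 4100 − 11400 = 0 → Q_y = 25560/5.7 = 4484.21 ≈ 4484 N.
ΣF_y = 0: P_y + 4484.21 − 1850 = 0 → P_y = -2634 N.
ΣF_x = 0: no horizontal applied forces, so P_x = 0.

P_x = 0, P_y = -2634 N, Q_y = 4484 N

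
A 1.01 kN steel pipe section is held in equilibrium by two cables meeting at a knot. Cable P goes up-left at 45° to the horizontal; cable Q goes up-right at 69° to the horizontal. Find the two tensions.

T_P = 0.3962 kN, T_Q = 0.7818 kN

ΣF_x = 0: −T_P·cos45° + T_Q·cos69° = 0 → T_Q = 1.97313·T_P.
ΣF_y = 0: T_P·sin45° + T_Q·sin69° = 1.01.
Substitute: T_P·(0.707107 + 1.97313·0.93358) = 1.01 → T_P = 0.396206 ≈ 0.3962 kN.
Then T_Q = 1.97313 × 0.396206 = 0.7818 kN.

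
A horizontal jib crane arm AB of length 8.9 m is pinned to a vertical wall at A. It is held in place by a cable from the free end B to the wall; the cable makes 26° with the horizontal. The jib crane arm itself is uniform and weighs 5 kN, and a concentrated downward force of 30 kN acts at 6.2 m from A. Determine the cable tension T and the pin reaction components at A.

T = 53.38 kN, A_x = 47.97 kN, A_y = 11.60 kN

ΣM about A: T·sin26°·8.9 − 5·4.45 − 30·6.2 = 0 → T = 208.25/(8.9·0.438371) = 53.3769 ≈ 53.38 kN.
ΣF_x = 0: A_x − T·cos26° = 0 → A_x = 53.3769 × 0.898794 = 47.97 kN.
ΣF_y = 0: A_y + T·sin26° − 5 − 30 = 0 → A_y = 35 − 53.3769 × 0.438371 = 11.60 kN.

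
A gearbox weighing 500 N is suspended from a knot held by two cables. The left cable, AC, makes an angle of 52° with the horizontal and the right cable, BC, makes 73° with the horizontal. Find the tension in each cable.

ΣF_x = 0: −T_AC·cos52° + T_BC·cos73° = 0 → T_BC = 2.10575·T_AC.
ΣF_y = 0: T_AC·sin52° + T_BC·sin73° = 500.
Substitute: T_AC·(0.788011 + 2.10575·0.956305) = 500 → T_AC = 178.46 ≈ 178.5 N.
Then T_BC = 2.10575 × 178.46 = 375.8 N.

T_AC = 178.5 N, T_BC = 375.8 N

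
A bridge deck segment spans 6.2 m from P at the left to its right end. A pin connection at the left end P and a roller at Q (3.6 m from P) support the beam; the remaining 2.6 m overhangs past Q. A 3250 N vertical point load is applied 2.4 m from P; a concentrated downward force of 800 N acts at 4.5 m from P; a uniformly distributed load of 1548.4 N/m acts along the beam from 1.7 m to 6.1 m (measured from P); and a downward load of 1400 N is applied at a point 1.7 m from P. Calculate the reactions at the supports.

P_x = 0, P_y = 1054 N, Q_y = 11210 N

Resultant of the distributed load: 1548.4 × 4.4 = 6812.96 N at 3.9 m from P.
ΣM about P: Q_y·3.6 − 3250·2.4 − 800·4.5 − (1548.4·4.4)·3.9 − 1400·1.7 = 0 → Q_y = 40350.544/3.6 = 11208.5 ≈ 11210 N.
ΣF_y = 0: P_y + 11208.5 − 3250 − 800 − 1548.4·4.4 − 1400 = 0 → P_y = 1054 N.
ΣF_x = 0: no horizontal applied forces, so P_x = 0.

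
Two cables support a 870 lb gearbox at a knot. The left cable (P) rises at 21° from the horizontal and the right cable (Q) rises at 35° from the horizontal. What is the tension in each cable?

ΣF_x = 0: −T_P·cos21° + T_Q·cos35° = 0 → T_Q = 1.13969·T_P.
ΣF_y = 0: T_P·sin21° + T_Q·sin35° = 870.
Substitute: T_P·(0.358368 + 1.13969·0.573576) = 870 → T_P = 859.627 ≈ 859.6 lb.
Then T_Q = 1.13969 × 859.627 = 979.7 lb.

T_P = 859.6 lb, T_Q = 979.7 lb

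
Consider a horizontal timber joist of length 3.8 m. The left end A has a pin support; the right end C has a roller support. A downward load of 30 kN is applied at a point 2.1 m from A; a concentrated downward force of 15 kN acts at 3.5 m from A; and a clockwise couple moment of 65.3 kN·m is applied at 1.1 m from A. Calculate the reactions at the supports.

ΣM about A: C_y·3.8 − 30·2.1 − 15·3.5 − 65.3 = 0 → C_y = 180.8/3.8 = 47.5789 ≈ 47.58 kN.
ΣF_y = 0: A_y + 47.5789 − 30 − 15 = 0 → A_y = -2.579 kN.
ΣF_x = 0: no horizontal applied forces, so A_x = 0.

A_x = 0, A_y = -2.579 kN, C_y = 47.58 kN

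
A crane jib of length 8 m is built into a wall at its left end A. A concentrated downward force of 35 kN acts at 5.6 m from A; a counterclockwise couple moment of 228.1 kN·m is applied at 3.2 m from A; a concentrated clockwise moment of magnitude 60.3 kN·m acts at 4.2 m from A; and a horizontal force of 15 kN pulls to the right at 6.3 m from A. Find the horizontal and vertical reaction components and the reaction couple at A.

A_x = -15.00 kN, A_y = 35.00 kN, M_A = 28.20 kN·m

ΣF_x = 0: A_x + 15 = 0 → A_x = -15.00 kN.
ΣF_y = 0: A_y − 35 = 0 → A_y = 35.00 kN.
ΣM about A: M_A − 35·5.6 + 228.1 − 60.3 = 0 → M_A = 28.20 kN·m.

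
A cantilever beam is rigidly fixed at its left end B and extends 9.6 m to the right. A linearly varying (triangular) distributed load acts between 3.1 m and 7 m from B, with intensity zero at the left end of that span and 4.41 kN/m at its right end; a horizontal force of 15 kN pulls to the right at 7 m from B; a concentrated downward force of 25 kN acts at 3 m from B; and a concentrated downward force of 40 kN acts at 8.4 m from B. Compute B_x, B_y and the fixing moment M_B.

Resultant of the triangular load: ½ × 4.41 × 3.9 = 8.5995 kN, acting at 5.7 m from B (one-third of the span from the peak).
ΣF_x = 0: B_x + 15 = 0 → B_x = -15.00 kN.
ΣF_y = 0: B_y − ½·4.41·3.9 − 25 − 40 = 0 → B_y = 73.60 kN.
ΣM about B: M_B − (½·4.41·3.9)·5.7 − 25·3 − 40·8.4 = 0 → M_B = 460.0 kN·m.

B_x = -15.00 kN, B_y = 73.60 kN, M_B = 460.0 kN·m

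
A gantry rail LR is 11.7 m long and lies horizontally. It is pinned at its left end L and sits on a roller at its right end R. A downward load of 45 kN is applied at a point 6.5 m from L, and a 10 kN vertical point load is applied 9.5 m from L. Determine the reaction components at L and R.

L_x = 0, L_y = 21.88 kN, R_y = 33.12 kN

Taking moments about L: R_y·11.7 − 45·6.5 − 10·9.5 = 0 → R_y = 387.5/11.7 = 33.1197 ≈ 33.12 kN.
ΣF_y = 0: L_y + 33.1197 − 45 − 10 = 0 → L_y = 21.88 kN.
ΣF_x = 0: no horizontal applied forces, so L_x = 0.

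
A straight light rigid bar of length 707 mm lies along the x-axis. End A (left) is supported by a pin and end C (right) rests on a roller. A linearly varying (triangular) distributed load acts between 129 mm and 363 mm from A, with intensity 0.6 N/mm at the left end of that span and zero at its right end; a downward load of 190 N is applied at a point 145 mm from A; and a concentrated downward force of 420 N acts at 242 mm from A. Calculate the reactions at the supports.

A_x = 0, A_y = 476.9 N, C_y = 203.3 N

Resultant of the triangular load: ½ × 0.6 × 234 = 70.2 N, acting at 207 mm from A (one-third of the span from the peak).
Taking moments about A: C_y·707 − (½·0.6·234)·207 − 190·145 − 420·242 = 0 → C_y = 143721.4/707 = 203.283 ≈ 203.3 N.
ΣF_y = 0: A_y + 203.283 − ½·0.6·234 − 190 − 420 = 0 → A_y = 476.9 N.
ΣF_x = 0: no horizontal applied forces, so A_x = 0.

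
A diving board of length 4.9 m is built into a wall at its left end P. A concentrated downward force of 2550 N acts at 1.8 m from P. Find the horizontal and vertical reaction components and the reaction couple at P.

P_x = 0, P_y = 2550 N, M_P = 4590 N·m

ΣF_x = 0: P_x = 0.
ΣF_y = 0: P_y − 2550 = 0 → P_y = 2550 N.
ΣM about P: M_P − 2550·1.8 = 0 → M_P = 4590 N·m.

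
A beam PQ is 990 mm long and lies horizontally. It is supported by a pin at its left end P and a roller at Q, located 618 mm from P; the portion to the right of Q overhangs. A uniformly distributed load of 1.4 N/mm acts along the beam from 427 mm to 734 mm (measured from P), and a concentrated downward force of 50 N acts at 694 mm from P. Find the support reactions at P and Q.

P_x = 0, P_y = 19.93 N, Q_y = 459.9 N

Resultant of the distributed load: 1.4 × 307 = 429.8 N at 580.5 mm from P.
ΣM about P: Q_y·618 − (1.4·307)·580.5 − 50·694 = 0 → Q_y = 284198.9/618 = 459.869 ≈ 459.9 N.
ΣF_y = 0: P_y + 459.869 − 1.4·307 − 50 = 0 → P_y = 19.93 N.
ΣF_x = 0: no horizontal applied forces, so P_x = 0.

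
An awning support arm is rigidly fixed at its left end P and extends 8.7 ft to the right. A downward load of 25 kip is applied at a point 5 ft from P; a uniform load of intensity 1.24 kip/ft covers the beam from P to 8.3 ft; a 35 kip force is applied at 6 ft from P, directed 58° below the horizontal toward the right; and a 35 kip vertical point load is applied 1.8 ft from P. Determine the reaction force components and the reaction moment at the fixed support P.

P_x = -18.55 kip, P_y = 99.97 kip, M_P = 408.8 kip·ft

Resultant of the distributed load: 1.24 × 8.3 = 10.292 kip at 4.15 ft from P.
ΣF_x = 0: P_x + 35·cos58° = 0 → P_x = -18.55 kip.
ΣF_y = 0: P_y − 25 − 1.24·8.3 − 35·sin58° − 35 = 0 → P_y = 99.97 kip.
ΣM about P: M_P − 25·5 − (1.24·8.3)·4.15 − 35·sin58°·6 − 35·1.8 = 0 → M_P = 408.8 kip·ft.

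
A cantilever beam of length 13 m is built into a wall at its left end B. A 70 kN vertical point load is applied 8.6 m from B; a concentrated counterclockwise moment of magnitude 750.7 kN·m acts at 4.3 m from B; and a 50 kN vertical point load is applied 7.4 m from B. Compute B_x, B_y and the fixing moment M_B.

B_x = 0, B_y = 120.0 kN, M_B = 221.3 kN·m

ΣF_x = 0: B_x = 0.
ΣF_y = 0: B_y − 70 − 50 = 0 → B_y = 120.0 kN.
ΣM about B: M_B − 70·8.6 + 750.7 − 50·7.4 = 0 → M_B = 221.3 kN·m.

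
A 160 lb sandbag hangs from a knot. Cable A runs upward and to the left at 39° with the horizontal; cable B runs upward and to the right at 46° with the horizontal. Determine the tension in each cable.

ΣF_x = 0: −T_A·cos39° + T_B·cos46° = 0 → T_B = 1.11875·T_A.
ΣF_y = 0: T_A·sin39° + T_B·sin46° = 160.
Substitute: T_A·(0.62932 + 1.11875·0.71934) = 160 → T_A = 111.57 ≈ 111.6 lb.
Then T_B = 1.11875 × 111.57 = 124.8 lb.

T_A = 111.6 lb, T_B = 124.8 lb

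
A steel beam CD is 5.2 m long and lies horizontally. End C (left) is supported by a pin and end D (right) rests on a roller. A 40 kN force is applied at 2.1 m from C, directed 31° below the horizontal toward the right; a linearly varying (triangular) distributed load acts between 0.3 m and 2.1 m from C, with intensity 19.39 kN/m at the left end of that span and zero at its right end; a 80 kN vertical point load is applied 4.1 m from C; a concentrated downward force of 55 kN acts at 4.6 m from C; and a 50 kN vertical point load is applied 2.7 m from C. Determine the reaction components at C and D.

Resultant of the triangular load: ½ × 19.39 × 1.8 = 17.451 kN, acting at 0.9 m from C (one-third of the span from the peak).
ΣM about C: D_y·5.2 − 40·sin31°·2.1 − (½·19.39·1.8)·0.9 − 80·4.1 − 55·4.6 − 50·2.7 = 0 → D_y = 774.969/5.2 = 149.032 ≈ 149.0 kN.
ΣF_y = 0: C_y + 149.032 − 40·sin31° − ½·19.39·1.8 − 80 − 55 − 50 = 0 → C_y = 74.02 kN.
ΣF_x = 0: C_x + 40·cos31° = 0 → C_x = -34.29 kN.

C_x = -34.29 kN, C_y = 74.02 kN, D_y = 149.0 kN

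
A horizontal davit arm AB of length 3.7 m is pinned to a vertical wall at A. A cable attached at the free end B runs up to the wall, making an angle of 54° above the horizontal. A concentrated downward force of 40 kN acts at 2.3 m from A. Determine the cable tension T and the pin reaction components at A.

T = 30.73 kN, A_x = 18.07 kN, A_y = 15.14 kN

ΣM about A: T·sin54°·3.7 − 40·2.3 = 0 → T = 92/(3.7·0.809017) = 30.7347 ≈ 30.73 kN.
ΣF_x = 0: A_x − T·cos54° = 0 → A_x = 30.7347 × 0.587785 = 18.07 kN.
ΣF_y = 0: A_y + T·sin54° − 40 = 0 → A_y = 40 − 30.7347 × 0.809017 = 15.14 kN.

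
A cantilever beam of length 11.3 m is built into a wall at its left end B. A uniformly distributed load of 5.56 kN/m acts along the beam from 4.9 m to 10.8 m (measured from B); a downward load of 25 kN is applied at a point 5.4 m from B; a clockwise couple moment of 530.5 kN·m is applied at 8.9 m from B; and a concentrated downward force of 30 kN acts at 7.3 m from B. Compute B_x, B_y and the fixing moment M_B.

Resultant of the distributed load: 5.56 × 5.9 = 32.804 kN at 7.85 m from B.
ΣF_x = 0: B_x = 0.
ΣF_y = 0: B_y − 5.56·5.9 − 25 − 30 = 0 → B_y = 87.80 kN.
ΣM about B: M_B − (5.56·5.9)·7.85 − 25·5.4 − 530.5 − 30·7.3 = 0 → M_B = 1142 kN·m.

B_x = 0, B_y = 87.80 kN, M_B = 1142 kN·m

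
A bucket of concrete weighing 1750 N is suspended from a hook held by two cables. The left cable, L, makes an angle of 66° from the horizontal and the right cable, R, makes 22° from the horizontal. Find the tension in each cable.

T_L = 1624 N, T_R = 712.2 N

ΣF_x = 0: −T_L·cos66° + T_R·cos22° = 0 → T_R = 0.43868·T_L.
ΣF_y = 0: T_L·sin66° + T_R·sin22° = 1750.
Substitute: T_L·(0.913545 + 0.43868·0.374607) = 1750 → T_L = 1623.56 ≈ 1624 N.
Then T_R = 0.43868 × 1623.56 = 712.2 N.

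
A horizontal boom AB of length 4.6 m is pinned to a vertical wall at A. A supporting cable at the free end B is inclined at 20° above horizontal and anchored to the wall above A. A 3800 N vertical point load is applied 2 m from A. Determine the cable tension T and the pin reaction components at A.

ΣM about A: T·sin20°·4.6 − 3800·2 = 0 → T = 7600/(4.6·0.34202) = 4830.64 ≈ 4831 N.
ΣF_x = 0: A_x − T·cos20° = 0 → A_x = 4830.64 × 0.939693 = 4539 N.
ΣF_y = 0: A_y + T·sin20° − 3800 = 0 → A_y = 3800 − 4830.64 × 0.34202 = 2148 N.

T = 4831 N, A_x = 4539 N, A_y = 2148 N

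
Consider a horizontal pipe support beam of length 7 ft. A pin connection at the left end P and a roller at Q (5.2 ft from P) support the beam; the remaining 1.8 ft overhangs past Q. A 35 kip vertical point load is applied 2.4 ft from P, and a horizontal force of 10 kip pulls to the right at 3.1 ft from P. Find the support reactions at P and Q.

P_x = -10.00 kip, P_y = 18.85 kip, Q_y = 16.15 kip

Moments about P: Q_y·5.2 − 35·2.4 = 0 → Q_y = 84/5.2 = 16.1538 ≈ 16.15 kip.
ΣF_y = 0: P_y + 16.1538 − 35 = 0 → P_y = 18.85 kip.
ΣF_x = 0: P_x + 10 = 0 → P_x = -10.00 kip.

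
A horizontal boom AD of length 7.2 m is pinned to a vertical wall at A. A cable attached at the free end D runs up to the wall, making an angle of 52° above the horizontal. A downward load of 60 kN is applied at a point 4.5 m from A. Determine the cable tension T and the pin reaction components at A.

T = 47.59 kN, A_x = 29.30 kN, A_y = 22.50 kN

ΣM about A: T·sin52°·7.2 − 60·4.5 = 0 → T = 270/(7.2·0.788011) = 47.5882 ≈ 47.59 kN.
ΣF_x = 0: A_x − T·cos52° = 0 → A_x = 47.5882 × 0.615661 = 29.30 kN.
ΣF_y = 0: A_y + T·sin52° − 60 = 0 → A_y = 60 − 47.5882 × 0.788011 = 22.50 kN.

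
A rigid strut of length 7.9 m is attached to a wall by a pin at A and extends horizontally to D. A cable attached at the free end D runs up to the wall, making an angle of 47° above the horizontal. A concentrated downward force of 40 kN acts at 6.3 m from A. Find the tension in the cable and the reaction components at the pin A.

T = 43.62 kN, A_x = 29.75 kN, A_y = 8.101 kN

ΣM about A: T·sin47°·7.9 − 40·6.3 = 0 → T = 252/(7.9·0.731354) = 43.616 ≈ 43.62 kN.
ΣF_x = 0: A_x − T·cos47° = 0 → A_x = 43.616 × 0.681998 = 29.75 kN.
ΣF_y = 0: A_y + T·sin47° − 40 = 0 → A_y = 40 − 43.616 × 0.731354 = 8.101 kN.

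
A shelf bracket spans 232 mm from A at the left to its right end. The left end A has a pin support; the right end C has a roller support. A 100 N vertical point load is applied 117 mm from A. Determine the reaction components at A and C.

Moments about A: C_y·232 − 100·117 = 0 → C_y = 11700/232 = 50.431 ≈ 50.43 N.
ΣF_y = 0: A_y + 50.431 − 100 = 0 → A_y = 49.57 N.
ΣF_x = 0: no horizontal applied forces, so A_x = 0.

A_x = 0, A_y = 49.57 N, C_y = 50.43 N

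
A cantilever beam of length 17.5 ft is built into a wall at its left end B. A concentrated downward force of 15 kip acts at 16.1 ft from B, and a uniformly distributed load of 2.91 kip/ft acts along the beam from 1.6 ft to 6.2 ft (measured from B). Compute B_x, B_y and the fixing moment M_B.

Resultant of the distributed load: 2.91 × 4.6 = 13.386 kip at 3.9 ft from B.
ΣF_x = 0: B_x = 0.
ΣF_y = 0: B_y − 15 − 2.91·4.6 = 0 → B_y = 28.39 kip.
ΣM about B: M_B − 15·16.1 − (2.91·4.6)·3.9 = 0 → M_B = 293.7 kip·ft.

B_x = 0, B_y = 28.39 kip, M_B = 293.7 kip·ft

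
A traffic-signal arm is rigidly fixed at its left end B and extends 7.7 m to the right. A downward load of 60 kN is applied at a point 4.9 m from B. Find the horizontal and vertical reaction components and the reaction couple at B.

ΣF_x = 0: B_x = 0.
ΣF_y = 0: B_y − 60 = 0 → B_y = 60.00 kN.
ΣM about B: M_B − 60·4.9 = 0 → M_B = 294.0 kN·m.

B_x = 0, B_y = 60.00 kN, M_B = 294.0 kN·m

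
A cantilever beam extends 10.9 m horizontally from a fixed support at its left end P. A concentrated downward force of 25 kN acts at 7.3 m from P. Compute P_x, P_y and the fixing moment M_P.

ΣF_x = 0: P_x = 0.
ΣF_y = 0: P_y − 25 = 0 → P_y = 25.00 kN.
ΣM about P: M_P − 25·7.3 = 0 → M_P = 182.5 kN·m.

P_x = 0, P_y = 25.00 kN, M_P = 182.5 kN·m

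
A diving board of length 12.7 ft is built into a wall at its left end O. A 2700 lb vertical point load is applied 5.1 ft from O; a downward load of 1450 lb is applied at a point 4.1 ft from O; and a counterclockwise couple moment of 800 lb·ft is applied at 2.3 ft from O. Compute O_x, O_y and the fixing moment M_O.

O_x = 0, O_y = 4150 lb, M_O = 18910 lb·ft

ΣF_x = 0: O_x = 0.
ΣF_y = 0: O_y − 2700 − 1450 = 0 → O_y = 4150 lb.
ΣM about O: M_O − 2700·5.1 − 1450·4.1 + 800 = 0 → M_O = 18910 lb·ft.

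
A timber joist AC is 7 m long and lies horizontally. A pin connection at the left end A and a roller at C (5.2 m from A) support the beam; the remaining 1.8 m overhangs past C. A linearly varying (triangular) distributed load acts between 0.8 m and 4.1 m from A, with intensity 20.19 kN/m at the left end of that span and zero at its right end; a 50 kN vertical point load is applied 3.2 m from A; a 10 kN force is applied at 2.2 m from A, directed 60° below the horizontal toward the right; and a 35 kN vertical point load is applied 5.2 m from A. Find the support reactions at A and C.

Resultant of the triangular load: ½ × 20.19 × 3.3 = 33.3135 kN, acting at 1.9 m from A (one-third of the span from the peak).
ΣM about A: C_y·5.2 − (½·20.19·3.3)·1.9 − 50·3.2 − 10·sin60°·2.2 − 35·5.2 = 0 → C_y = 424.348/5.2 = 81.6054 ≈ 81.61 kN.
ΣF_y = 0: A_y + 81.6054 − ½·20.19·3.3 − 50 − 10·sin60° − 35 = 0 → A_y = 45.37 kN.
ΣF_x = 0: A_x + 10·cos60° = 0 → A_x = -5.000 kN.

A_x = -5.000 kN, A_y = 45.37 kN, C_y = 81.61 kN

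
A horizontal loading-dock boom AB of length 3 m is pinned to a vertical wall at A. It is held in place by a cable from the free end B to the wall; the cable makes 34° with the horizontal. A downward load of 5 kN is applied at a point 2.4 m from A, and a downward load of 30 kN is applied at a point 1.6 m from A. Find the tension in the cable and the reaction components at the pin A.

T = 35.77 kN, A_x = 29.65 kN, A_y = 15.00 kN

ΣM about A: T·sin34°·3 − 5·2.4 − 30·1.6 = 0 → T = 60/(3·0.559193) = 35.7658 ≈ 35.77 kN.
ΣF_x = 0: A_x − T·cos34° = 0 → A_x = 35.7658 × 0.829038 = 29.65 kN.
ΣF_y = 0: A_y + T·sin34° − 5 − 30 = 0 → A_y = 35 − 35.7658 × 0.559193 = 15.00 kN.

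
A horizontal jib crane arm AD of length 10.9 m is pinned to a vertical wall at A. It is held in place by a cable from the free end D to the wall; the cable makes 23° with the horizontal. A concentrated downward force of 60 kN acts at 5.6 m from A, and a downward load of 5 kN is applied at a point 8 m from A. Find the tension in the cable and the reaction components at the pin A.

ΣM about A: T·sin23°·10.9 − 60·5.6 − 5·8 = 0 → T = 376/(10.9·0.390731) = 88.2843 ≈ 88.28 kN.
ΣF_x = 0: A_x − T·cos23° = 0 → A_x = 88.2843 × 0.920505 = 81.27 kN.
ΣF_y = 0: A_y + T·sin23° − 60 − 5 = 0 → A_y = 65 − 88.2843 × 0.390731 = 30.50 kN.

T = 88.28 kN, A_x = 81.27 kN, A_y = 30.50 kN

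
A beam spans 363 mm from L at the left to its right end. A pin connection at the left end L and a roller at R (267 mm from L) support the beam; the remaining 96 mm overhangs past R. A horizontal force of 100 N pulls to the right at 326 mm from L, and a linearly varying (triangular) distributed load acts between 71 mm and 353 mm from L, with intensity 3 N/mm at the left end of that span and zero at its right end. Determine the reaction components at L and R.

L_x = -100.0 N, L_y = 161.6 N, R_y = 261.4 N

Resultant of the triangular load: ½ × 3 × 282 = 423 N, acting at 165 mm from L (one-third of the span from the peak).
ΣM about L: R_y·267 − (½·3·282)·165 = 0 → R_y = 69795/267 = 261.404 ≈ 261.4 N.
ΣF_y = 0: L_y + 261.404 − ½·3·282 = 0 → L_y = 161.6 N.
ΣF_x = 0: L_x + 100 = 0 → L_x = -100.0 N.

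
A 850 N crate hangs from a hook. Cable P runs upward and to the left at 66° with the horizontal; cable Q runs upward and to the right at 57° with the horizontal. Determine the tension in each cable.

ΣF_x = 0: −T_P·cos66° + T_Q·cos57° = 0 → T_Q = 0.7468·T_P.
ΣF_y = 0: T_P·sin66° + T_Q·sin57° = 850.
Substitute: T_P·(0.913545 + 0.7468·0.838671) = 850 → T_P = 551.997 ≈ 552.0 N.
Then T_Q = 0.7468 × 551.997 = 412.2 N.

T_P = 552.0 N, T_Q = 412.2 N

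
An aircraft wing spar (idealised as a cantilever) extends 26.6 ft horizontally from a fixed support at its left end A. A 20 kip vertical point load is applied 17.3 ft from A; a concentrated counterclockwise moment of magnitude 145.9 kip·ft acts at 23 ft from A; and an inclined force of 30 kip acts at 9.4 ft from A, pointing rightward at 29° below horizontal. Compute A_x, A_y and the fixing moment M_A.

ΣF_x = 0: A_x + 30·cos29° = 0 → A_x = -26.24 kip.
ΣF_y = 0: A_y − 20 − 30·sin29° = 0 → A_y = 34.54 kip.
ΣM about A: M_A − 20·17.3 + 145.9 − 30·sin29°·9.4 = 0 → M_A = 336.8 kip·ft.

A_x = -26.24 kip, A_y = 34.54 kip, M_A = 336.8 kip·ft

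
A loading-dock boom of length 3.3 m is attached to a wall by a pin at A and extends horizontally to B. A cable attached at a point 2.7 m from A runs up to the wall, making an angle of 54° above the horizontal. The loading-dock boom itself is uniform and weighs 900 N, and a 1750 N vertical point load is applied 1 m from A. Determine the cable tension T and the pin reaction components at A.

T = 1481 N, A_x = 870.5 N, A_y = 1452 N

ΣM about A: T·sin54°·2.7 − 900·1.65 − 1750·1 = 0 → T = 3235/(2.7·0.809017) = 1480.99 ≈ 1481 N.
ΣF_x = 0: A_x − T·cos54° = 0 → A_x = 1480.99 × 0.587785 = 870.5 N.
ΣF_y = 0: A_y + T·sin54° − 900 − 1750 = 0 → A_y = 2650 − 1480.99 × 0.809017 = 1452 N.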